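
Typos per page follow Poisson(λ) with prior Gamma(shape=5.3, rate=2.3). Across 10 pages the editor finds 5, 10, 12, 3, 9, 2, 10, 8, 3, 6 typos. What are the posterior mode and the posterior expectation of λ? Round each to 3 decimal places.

posterior mode = 5.878, posterior expectation = 5.959

Σ counts = 68. Posterior: Gamma(shape = 5.3+68 = 73.3, rate = 2.3+10 = 12.3).
Mode = (α−1)/β = 72.3/12.3 = 5.878.
Mean = α/β = 73.3/12.3 = 5.959.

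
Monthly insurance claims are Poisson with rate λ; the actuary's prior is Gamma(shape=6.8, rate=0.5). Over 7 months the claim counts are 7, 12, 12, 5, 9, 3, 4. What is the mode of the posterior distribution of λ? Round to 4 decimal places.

7.7067

Σ counts = 52. Posterior: Gamma(shape = 6.8+52 = 58.8, rate = 0.5+7 = 7.5).
Mode = (α−1)/β = 57.8/7.5 = 7.7067.
Mean = α/β = 58.8/7.5 = 7.8400.
This is the posterior mode — the MAP estimate.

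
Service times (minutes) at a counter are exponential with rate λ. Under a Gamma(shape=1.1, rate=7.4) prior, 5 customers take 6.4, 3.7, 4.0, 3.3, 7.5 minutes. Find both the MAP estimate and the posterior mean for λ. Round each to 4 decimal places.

MAP = 0.1579, posterior mean = 0.1889

Σ times = 24.9. Posterior: Gamma(shape = 1.1+5 = 6.1, rate = 7.4+24.9 = 32.3).
Mode = (α−1)/β = 5.1/32.3 = 0.1579.
Mean = α/β = 6.1/32.3 = 0.1889.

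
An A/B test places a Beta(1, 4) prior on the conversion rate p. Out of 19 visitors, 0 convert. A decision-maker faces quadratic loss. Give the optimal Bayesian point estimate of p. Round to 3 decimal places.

0.042

Posterior: Beta(1+0, 4+19) = Beta(1, 23).
Since α = 1 ≤ 1 and β > 1, the Beta density is monotone decreasing on [0,1]; the mode is at 0.
Mean = 1/(1+23) = 0.042.
Quadratic loss ⇒ the optimal estimator is the posterior mean.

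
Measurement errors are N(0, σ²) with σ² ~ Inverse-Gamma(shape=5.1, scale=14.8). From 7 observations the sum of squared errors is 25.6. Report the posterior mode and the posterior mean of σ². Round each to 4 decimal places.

MAP = 2.8750; posterior mean = 3.6316

Posterior: Inverse-Gamma(shape = 5.1+7/2 = 8.6, scale = 14.8+25.6/2 = 27.6).
Mode = β/(α+1) = 27.6/9.6 = 2.8750.
Mean = β/(α−1) = 27.6/7.6 = 3.6316.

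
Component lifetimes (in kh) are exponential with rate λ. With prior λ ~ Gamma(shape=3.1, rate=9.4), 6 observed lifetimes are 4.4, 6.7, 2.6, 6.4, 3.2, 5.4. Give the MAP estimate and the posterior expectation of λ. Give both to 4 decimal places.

MAP estimate = 0.2126, posterior expectation = 0.2388

Σ times = 28.7. Posterior: Gamma(shape = 3.1+6 = 9.1, rate = 9.4+28.7 = 38.1).
Mode = (α−1)/β = 8.1/38.1 = 0.2126.
Mean = α/β = 9.1/38.1 = 0.2388.
The mean is pulled above the mode by the posterior's right skew.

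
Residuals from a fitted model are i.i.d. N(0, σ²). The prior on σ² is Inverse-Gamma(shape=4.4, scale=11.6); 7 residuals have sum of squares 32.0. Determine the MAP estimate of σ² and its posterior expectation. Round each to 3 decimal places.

MAP estimate = 3.101, posterior expectation = 4.000

Posterior: Inverse-Gamma(shape = 4.4+7/2 = 7.9, scale = 11.6+32.0/2 = 27.6).
Mode = β/(α+1) = 27.6/8.9 = 3.101.
Mean = β/(α−1) = 27.6/6.9 = 4.000.
The mean is pulled above the mode by the posterior's right skew.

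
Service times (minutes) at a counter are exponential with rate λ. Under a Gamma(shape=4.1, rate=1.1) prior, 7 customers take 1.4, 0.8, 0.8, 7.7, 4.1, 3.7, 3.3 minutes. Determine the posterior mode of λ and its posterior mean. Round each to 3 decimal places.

Σ times = 21.8. Posterior: Gamma(shape = 4.1+7 = 11.1, rate = 1.1+21.8 = 22.9).
Mode = (α−1)/β = 10.1/22.9 = 0.441.
Mean = α/β = 11.1/22.9 = 0.485.

MAP = 0.441, posterior mean = 0.485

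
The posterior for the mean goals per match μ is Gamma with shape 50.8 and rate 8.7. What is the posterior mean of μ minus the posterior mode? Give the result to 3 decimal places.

0.115

Mode = (α−1)/β = 49.8/8.7 = 5.724.
Mean = α/β = 50.8/8.7 = 5.839.
Difference = 5.839 − 5.724 = 0.115.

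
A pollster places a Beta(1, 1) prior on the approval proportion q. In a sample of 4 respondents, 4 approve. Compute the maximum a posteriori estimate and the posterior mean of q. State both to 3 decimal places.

q_MAP = 1.000, E[q|data] = 0.833

Posterior: Beta(1+4, 1+0) = Beta(5, 1).
Since β = 1 ≤ 1 and α > 1, the Beta density is monotone increasing on [0,1]; the mode is at 1.
Mean = 5/(5+1) = 0.833.
Mode > mean: the posterior has a left tail.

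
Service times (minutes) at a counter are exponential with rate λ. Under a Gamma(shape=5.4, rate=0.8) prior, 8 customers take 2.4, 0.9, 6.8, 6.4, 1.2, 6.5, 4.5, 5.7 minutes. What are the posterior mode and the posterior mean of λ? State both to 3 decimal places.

Σ times = 34.4. Posterior: Gamma(shape = 5.4+8 = 13.4, rate = 0.8+34.4 = 35.2).
Mode = (α−1)/β = 12.4/35.2 = 0.352.
Mean = α/β = 13.4/35.2 = 0.381.
Right-skewed posterior ⇒ mode < mean.

MAP = 0.352; posterior mean = 0.381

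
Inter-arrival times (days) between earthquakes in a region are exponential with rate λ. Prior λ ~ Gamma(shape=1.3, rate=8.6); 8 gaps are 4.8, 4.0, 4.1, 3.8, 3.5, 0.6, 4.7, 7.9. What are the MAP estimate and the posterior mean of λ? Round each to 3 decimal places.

MAP estimate = 0.198, posterior mean = 0.221

Σ times = 33.4. Posterior: Gamma(shape = 1.3+8 = 9.3, rate = 8.6+33.4 = 42.0).
Mode = (α−1)/β = 8.3/42.0 = 0.198.
Mean = α/β = 9.3/42.0 = 0.221.
Mean > mode: the posterior has a right tail.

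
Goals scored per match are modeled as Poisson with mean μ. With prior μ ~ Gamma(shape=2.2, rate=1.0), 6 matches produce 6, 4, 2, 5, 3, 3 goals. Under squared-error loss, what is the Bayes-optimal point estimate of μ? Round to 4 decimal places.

3.6000

Σ counts = 23. Posterior: Gamma(shape = 2.2+23 = 25.2, rate = 1.0+6 = 7.0).
Mode = (α−1)/β = 24.2/7.0 = 3.4571.
Mean = α/β = 25.2/7.0 = 3.6000.
Squared-error loss ⇒ the optimal estimator is the posterior mean.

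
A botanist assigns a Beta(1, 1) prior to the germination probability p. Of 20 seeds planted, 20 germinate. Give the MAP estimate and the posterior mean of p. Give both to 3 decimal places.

MAP = 1.000; posterior mean = 0.955

Posterior: Beta(1+20, 1+0) = Beta(21, 1).
Since β = 1 ≤ 1 and α > 1, the Beta density is monotone increasing on [0,1]; the mode is at 1.
Mean = 21/(21+1) = 0.955.
The posterior is left-skewed, so the mode exceeds the mean.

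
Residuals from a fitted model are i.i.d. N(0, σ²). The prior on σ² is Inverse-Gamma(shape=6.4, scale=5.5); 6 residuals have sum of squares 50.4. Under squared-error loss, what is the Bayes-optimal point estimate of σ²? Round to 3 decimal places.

Posterior: Inverse-Gamma(shape = 6.4+6/2 = 9.4, scale = 5.5+50.4/2 = 30.7).
Mode = β/(α+1) = 30.7/10.4 = 2.952.
Mean = β/(α−1) = 30.7/8.4 = 3.655.
Squared-error loss ⇒ the optimal estimator is the posterior mean.

3.655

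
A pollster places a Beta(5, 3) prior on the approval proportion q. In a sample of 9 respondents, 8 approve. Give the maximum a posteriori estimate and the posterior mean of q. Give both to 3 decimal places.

MAP: 0.800. Posterior mean: 0.765.

Posterior: Beta(5+8, 3+1) = Beta(13, 4).
Mode = (13−1)/(13+4−2) = 12/15 = 0.800.
Mean = 13/(13+4) = 13/17 = 0.765.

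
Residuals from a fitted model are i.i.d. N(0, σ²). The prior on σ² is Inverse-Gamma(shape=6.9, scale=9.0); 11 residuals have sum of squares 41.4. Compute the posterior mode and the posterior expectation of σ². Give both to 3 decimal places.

MAP = 2.216; posterior mean = 2.605

Posterior: Inverse-Gamma(shape = 6.9+11/2 = 12.4, scale = 9.0+41.4/2 = 29.7).
Mode = β/(α+1) = 29.7/13.4 = 2.216.
Mean = β/(α−1) = 29.7/11.4 = 2.605.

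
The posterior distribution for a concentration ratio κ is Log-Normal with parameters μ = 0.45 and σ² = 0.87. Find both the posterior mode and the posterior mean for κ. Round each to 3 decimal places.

MAP = 0.657; posterior mean = 2.423

Mode = exp(μ − σ²) = exp(-0.42) = 0.657.
Mean = exp(μ + σ²/2) = exp(0.885) = 2.423.
The mean is pulled above the mode by the posterior's right skew.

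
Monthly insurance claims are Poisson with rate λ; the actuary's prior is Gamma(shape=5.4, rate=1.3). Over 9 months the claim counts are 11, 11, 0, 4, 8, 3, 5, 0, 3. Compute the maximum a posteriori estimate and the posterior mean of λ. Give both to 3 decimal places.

Σ counts = 45. Posterior: Gamma(shape = 5.4+45 = 50.4, rate = 1.3+9 = 10.3).
Mode = (α−1)/β = 49.4/10.3 = 4.796.
Mean = α/β = 50.4/10.3 = 4.893.
The mean is pulled above the mode by the posterior's right skew.

maximum a posteriori estimate = 4.796, posterior mean = 4.893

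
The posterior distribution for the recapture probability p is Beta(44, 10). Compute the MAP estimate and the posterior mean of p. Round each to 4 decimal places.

MAP estimate = 0.8269, posterior mean = 0.8148

Mode = (44−1)/(44+10−2) = 43/52 = 0.8269.
Mean = 44/(44+10) = 44/54 = 0.8148.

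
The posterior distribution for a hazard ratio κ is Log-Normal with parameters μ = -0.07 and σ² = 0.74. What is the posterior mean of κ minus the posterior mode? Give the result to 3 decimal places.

0.905

Mode = exp(μ − σ²) = exp(-0.81) = 0.445.
Mean = exp(μ + σ²/2) = exp(0.300) = 1.350.
Difference = 1.350 − 0.445 = 0.905.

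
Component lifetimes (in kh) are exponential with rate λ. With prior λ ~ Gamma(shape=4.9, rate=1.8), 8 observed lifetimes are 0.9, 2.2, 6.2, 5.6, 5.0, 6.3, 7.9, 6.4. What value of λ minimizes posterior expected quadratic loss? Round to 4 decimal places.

0.3050

Σ times = 40.5. Posterior: Gamma(shape = 4.9+8 = 12.9, rate = 1.8+40.5 = 42.3).
Mode = (α−1)/β = 11.9/42.3 = 0.2813.
Mean = α/β = 12.9/42.3 = 0.3050.
Quadratic loss ⇒ the optimal estimator is the posterior mean.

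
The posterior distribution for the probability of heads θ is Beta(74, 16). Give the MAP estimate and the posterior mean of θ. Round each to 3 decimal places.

θ_MAP = 0.830, E[θ|data] = 0.822

Mode = (74−1)/(74+16−2) = 73/88 = 0.830.
Mean = 74/(74+16) = 74/90 = 0.822.
The mean is pulled below the mode by the posterior's left skew.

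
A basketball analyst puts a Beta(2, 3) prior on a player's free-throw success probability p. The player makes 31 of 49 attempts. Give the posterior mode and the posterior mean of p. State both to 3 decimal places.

Posterior: Beta(2+31, 3+18) = Beta(33, 21).
Mode = (33−1)/(33+21−2) = 32/52 = 0.615.
Mean = 33/(33+21) = 33/54 = 0.611.
The mean is pulled below the mode by the posterior's left skew.

MAP = 0.615, posterior mean = 0.611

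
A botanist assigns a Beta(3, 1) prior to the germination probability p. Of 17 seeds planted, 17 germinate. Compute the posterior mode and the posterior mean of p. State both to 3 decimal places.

MAP = 1.000, posterior mean = 0.952

Posterior: Beta(3+17, 1+0) = Beta(20, 1).
Since β = 1 ≤ 1 and α > 1, the Beta density is monotone increasing on [0,1]; the mode is at 1.
Mean = 20/(20+1) = 0.952.
The mean is pulled below the mode by the posterior's left skew.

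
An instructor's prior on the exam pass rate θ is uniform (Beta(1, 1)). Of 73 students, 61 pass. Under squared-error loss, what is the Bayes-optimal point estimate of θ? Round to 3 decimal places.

Posterior: Beta(1+61, 1+12) = Beta(62, 13).
Mode = (62−1)/(62+13−2) = 61/73 = 0.836.
With a flat prior the MAP equals the MLE, 61/73.
Mean = 62/(62+13) = 62/75 = 0.827.
Squared-error loss ⇒ the optimal estimator is the posterior mean.

0.827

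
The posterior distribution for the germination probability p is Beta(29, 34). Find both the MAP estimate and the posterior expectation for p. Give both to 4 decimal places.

MAP = 0.4590; posterior mean = 0.4603

Mode = (29−1)/(29+34−2) = 28/61 = 0.4590.
Mean = 29/(29+34) = 29/63 = 0.4603.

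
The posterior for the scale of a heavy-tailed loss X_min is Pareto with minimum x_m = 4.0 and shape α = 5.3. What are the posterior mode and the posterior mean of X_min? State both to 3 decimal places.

The Pareto density is strictly decreasing on [x_m, ∞), so the mode is x_m = 4.000.
Mean = α·x_m/(α−1) = 5.3·4.0/4.3 = 4.930.

X_min_MAP = 4.000, E[X_min|data] = 4.930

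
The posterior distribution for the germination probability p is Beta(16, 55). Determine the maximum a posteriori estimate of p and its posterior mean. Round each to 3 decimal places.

maximum a posteriori estimate = 0.217, posterior mean = 0.225

Mode = (16−1)/(16+55−2) = 15/69 = 0.217.
Mean = 16/(16+55) = 16/71 = 0.225.
Right-skewed posterior ⇒ mode < mean.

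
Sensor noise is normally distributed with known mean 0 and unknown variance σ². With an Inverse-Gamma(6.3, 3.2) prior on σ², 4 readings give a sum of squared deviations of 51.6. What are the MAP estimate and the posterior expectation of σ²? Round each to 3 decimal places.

σ²_MAP = 3.118, E[σ²|data] = 3.973

Posterior: Inverse-Gamma(shape = 6.3+4/2 = 8.3, scale = 3.2+51.6/2 = 29.0).
Mode = β/(α+1) = 29.0/9.3 = 3.118.
Mean = β/(α−1) = 29.0/7.3 = 3.973.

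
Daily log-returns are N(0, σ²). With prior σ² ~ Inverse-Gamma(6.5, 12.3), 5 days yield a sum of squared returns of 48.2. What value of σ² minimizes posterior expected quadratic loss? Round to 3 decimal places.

Posterior: Inverse-Gamma(shape = 6.5+5/2 = 9.0, scale = 12.3+48.2/2 = 36.4).
Mode = β/(α+1) = 36.4/10.0 = 3.640.
Mean = β/(α−1) = 36.4/8.0 = 4.550.
Quadratic loss ⇒ the optimal estimator is the posterior mean.

4.550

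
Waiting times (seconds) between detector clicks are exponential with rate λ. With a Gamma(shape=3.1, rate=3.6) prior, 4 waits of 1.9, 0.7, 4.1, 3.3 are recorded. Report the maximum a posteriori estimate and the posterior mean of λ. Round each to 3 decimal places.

Σ times = 10.0. Posterior: Gamma(shape = 3.1+4 = 7.1, rate = 3.6+10.0 = 13.6).
Mode = (α−1)/β = 6.1/13.6 = 0.449.
Mean = α/β = 7.1/13.6 = 0.522.

MAP = 0.449, posterior mean = 0.522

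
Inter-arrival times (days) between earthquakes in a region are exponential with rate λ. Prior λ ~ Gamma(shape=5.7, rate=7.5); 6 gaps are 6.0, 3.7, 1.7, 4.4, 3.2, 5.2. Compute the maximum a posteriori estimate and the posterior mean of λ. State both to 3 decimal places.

MAP: 0.338. Posterior mean: 0.369.

Σ times = 24.2. Posterior: Gamma(shape = 5.7+6 = 11.7, rate = 7.5+24.2 = 31.7).
Mode = (α−1)/β = 10.7/31.7 = 0.338.
Mean = α/β = 11.7/31.7 = 0.369.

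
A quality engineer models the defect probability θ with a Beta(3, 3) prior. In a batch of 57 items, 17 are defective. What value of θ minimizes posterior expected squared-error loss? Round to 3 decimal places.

Posterior: Beta(3+17, 3+40) = Beta(20, 43).
Mode = (20−1)/(20+43−2) = 19/61 = 0.311.
Mean = 20/(20+43) = 20/63 = 0.317.
Squared-error loss ⇒ the optimal estimator is the posterior mean.

0.317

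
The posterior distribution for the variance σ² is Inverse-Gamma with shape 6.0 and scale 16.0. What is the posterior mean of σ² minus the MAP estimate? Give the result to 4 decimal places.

Mode = β/(α+1) = 16.0/7.0 = 2.2857.
Mean = β/(α−1) = 16.0/5.0 = 3.2000.
Difference = 3.2000 − 2.2857 = 0.9143.

0.9143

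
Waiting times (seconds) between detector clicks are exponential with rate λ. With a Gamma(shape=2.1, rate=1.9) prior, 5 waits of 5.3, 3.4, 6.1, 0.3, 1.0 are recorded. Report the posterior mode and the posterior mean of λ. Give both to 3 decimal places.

MAP = 0.339; posterior mean = 0.394

Σ times = 16.1. Posterior: Gamma(shape = 2.1+5 = 7.1, rate = 1.9+16.1 = 18.0).
Mode = (α−1)/β = 6.1/18.0 = 0.339.
Mean = α/β = 7.1/18.0 = 0.394.
Right-skewed posterior ⇒ mode < mean.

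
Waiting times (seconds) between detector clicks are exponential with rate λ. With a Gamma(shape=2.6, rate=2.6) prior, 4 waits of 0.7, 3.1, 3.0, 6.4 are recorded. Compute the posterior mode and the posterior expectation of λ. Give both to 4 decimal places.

Σ times = 13.2. Posterior: Gamma(shape = 2.6+4 = 6.6, rate = 2.6+13.2 = 15.8).
Mode = (α−1)/β = 5.6/15.8 = 0.3544.
Mean = α/β = 6.6/15.8 = 0.4177.
Right-skewed posterior ⇒ mode < mean.

MAP = 0.3544, posterior mean = 0.4177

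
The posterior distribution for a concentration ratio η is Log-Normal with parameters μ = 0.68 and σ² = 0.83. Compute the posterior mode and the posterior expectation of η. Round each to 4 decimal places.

Mode = exp(μ − σ²) = exp(-0.15) = 0.8607.
Mean = exp(μ + σ²/2) = exp(1.095) = 2.9892.

MAP: 0.8607. Posterior mean: 2.9892.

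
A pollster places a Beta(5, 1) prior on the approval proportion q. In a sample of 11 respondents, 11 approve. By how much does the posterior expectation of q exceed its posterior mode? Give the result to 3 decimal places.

-0.059

Posterior: Beta(5+11, 1+0) = Beta(16, 1).
Since β = 1 ≤ 1 and α > 1, the Beta density is monotone increasing on [0,1]; the mode is at 1.
Mean = 16/(16+1) = 0.941.
Difference = 0.941 − 1.000 = -0.059.
Mode > mean: the posterior has a left tail.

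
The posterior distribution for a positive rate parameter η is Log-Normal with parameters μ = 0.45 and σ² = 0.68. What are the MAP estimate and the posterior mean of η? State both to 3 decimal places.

η_MAP = 0.795, E[η|data] = 2.203

Mode = exp(μ − σ²) = exp(-0.23) = 0.795.
Mean = exp(μ + σ²/2) = exp(0.790) = 2.203.
Mean > mode: the posterior has a right tail.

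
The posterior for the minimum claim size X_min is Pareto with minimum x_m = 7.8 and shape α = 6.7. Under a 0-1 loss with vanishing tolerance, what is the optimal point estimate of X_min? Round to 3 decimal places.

The Pareto density is strictly decreasing on [x_m, ∞), so the mode is x_m = 7.800.
Mean = α·x_m/(α−1) = 6.7·7.8/5.7 = 9.168.
This is the posterior mode — the MAP estimate.

7.800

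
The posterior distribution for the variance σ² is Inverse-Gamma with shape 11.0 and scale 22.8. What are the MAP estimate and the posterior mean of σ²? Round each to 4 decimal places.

Mode = β/(α+1) = 22.8/12.0 = 1.9000.
Mean = β/(α−1) = 22.8/10.0 = 2.2800.
The mean is pulled above the mode by the posterior's right skew.

MAP = 1.9000; posterior mean = 2.2800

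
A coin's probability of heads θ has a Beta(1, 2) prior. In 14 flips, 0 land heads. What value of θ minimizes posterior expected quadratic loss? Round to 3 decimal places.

0.059

Posterior: Beta(1+0, 2+14) = Beta(1, 16).
Since α = 1 ≤ 1 and β > 1, the Beta density is monotone decreasing on [0,1]; the mode is at 0.
Mean = 1/(1+16) = 0.059.
Quadratic loss ⇒ the optimal estimator is the posterior mean.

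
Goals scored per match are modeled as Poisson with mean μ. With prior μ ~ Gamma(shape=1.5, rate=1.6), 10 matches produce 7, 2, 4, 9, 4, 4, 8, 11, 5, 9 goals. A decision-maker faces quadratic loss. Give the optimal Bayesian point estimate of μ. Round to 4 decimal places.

Σ counts = 63. Posterior: Gamma(shape = 1.5+63 = 64.5, rate = 1.6+10 = 11.6).
Mode = (α−1)/β = 63.5/11.6 = 5.4741.
Mean = α/β = 64.5/11.6 = 5.5603.
Quadratic loss ⇒ the optimal estimator is the posterior mean.

5.5603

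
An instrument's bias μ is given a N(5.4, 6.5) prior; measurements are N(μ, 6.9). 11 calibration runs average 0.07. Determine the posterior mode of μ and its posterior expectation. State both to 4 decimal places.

Posterior for μ is Normal. Precision-weighted mean: (1/6.5·5.4 + 11/6.9·0.07) / (1/6.5 + 11/6.9) = 0.5391.
A Normal posterior is symmetric, so mode = mean.

MAP = 0.5391, posterior mean = 0.5391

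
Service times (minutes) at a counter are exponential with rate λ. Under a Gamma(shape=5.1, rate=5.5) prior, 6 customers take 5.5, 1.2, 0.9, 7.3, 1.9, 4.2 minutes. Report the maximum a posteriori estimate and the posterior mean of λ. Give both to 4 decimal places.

Σ times = 21.0. Posterior: Gamma(shape = 5.1+6 = 11.1, rate = 5.5+21.0 = 26.5).
Mode = (α−1)/β = 10.1/26.5 = 0.3811.
Mean = α/β = 11.1/26.5 = 0.4189.
Mean > mode: the posterior has a right tail.

MAP = 0.3811, posterior mean = 0.4189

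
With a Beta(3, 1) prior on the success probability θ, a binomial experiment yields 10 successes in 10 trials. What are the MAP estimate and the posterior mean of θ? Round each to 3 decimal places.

MAP = 1.000; posterior mean = 0.929

Posterior: Beta(3+10, 1+0) = Beta(13, 1).
Since β = 1 ≤ 1 and α > 1, the Beta density is monotone increasing on [0,1]; the mode is at 1.
Mean = 13/(13+1) = 0.929.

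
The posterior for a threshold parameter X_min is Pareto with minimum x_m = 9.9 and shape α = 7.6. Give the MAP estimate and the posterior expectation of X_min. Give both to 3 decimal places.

MAP: 9.900. Posterior mean: 11.400.

The Pareto density is strictly decreasing on [x_m, ∞), so the mode is x_m = 9.900.
Mean = α·x_m/(α−1) = 7.6·9.9/6.6 = 11.400.
Mean > mode: the posterior has a right tail.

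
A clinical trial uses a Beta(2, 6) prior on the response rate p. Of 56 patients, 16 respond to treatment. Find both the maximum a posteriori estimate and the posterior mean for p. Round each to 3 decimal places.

MAP = 0.274, posterior mean = 0.281

Posterior: Beta(2+16, 6+40) = Beta(18, 46).
Mode = (18−1)/(18+46−2) = 17/62 = 0.274.
Mean = 18/(18+46) = 18/64 = 0.281.
Mean > mode: the posterior has a right tail.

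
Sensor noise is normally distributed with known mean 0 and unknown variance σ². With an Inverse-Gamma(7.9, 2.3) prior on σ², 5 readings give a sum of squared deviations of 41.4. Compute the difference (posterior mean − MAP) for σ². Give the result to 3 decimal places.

Posterior: Inverse-Gamma(shape = 7.9+5/2 = 10.4, scale = 2.3+41.4/2 = 23.0).
Mode = β/(α+1) = 23.0/11.4 = 2.018.
Mean = β/(α−1) = 23.0/9.4 = 2.447.
Difference = 2.447 − 2.018 = 0.429.
The mean is pulled above the mode by the posterior's right skew.

0.429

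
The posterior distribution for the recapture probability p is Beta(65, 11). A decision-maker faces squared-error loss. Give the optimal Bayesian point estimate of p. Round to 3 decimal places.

Mode = (65−1)/(65+11−2) = 64/74 = 0.865.
Mean = 65/(65+11) = 65/76 = 0.855.
Squared-error loss ⇒ the optimal estimator is the posterior mean.

0.855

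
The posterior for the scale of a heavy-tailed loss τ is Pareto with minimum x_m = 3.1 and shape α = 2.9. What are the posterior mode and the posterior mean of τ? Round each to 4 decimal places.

MAP: 3.1000. Posterior mean: 4.7316.

The Pareto density is strictly decreasing on [x_m, ∞), so the mode is x_m = 3.1000.
Mean = α·x_m/(α−1) = 2.9·3.1/1.9 = 4.7316.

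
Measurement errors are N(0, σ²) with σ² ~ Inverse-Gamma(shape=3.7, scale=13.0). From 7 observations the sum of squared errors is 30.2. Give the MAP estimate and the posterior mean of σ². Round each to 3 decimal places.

MAP estimate = 3.427, posterior mean = 4.532

Posterior: Inverse-Gamma(shape = 3.7+7/2 = 7.2, scale = 13.0+30.2/2 = 28.1).
Mode = β/(α+1) = 28.1/8.2 = 3.427.
Mean = β/(α−1) = 28.1/6.2 = 4.532.
Mean > mode: the posterior has a right tail.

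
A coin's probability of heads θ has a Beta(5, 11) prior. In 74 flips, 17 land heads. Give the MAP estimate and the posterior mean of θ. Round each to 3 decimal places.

Posterior: Beta(5+17, 11+57) = Beta(22, 68).
Mode = (22−1)/(22+68−2) = 21/88 = 0.239.
Mean = 22/(22+68) = 22/90 = 0.244.
The mean is pulled above the mode by the posterior's right skew.

MAP estimate = 0.239, posterior mean = 0.244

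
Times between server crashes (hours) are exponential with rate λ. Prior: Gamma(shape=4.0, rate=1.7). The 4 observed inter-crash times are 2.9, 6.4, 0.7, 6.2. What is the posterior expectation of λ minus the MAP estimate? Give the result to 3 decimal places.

0.056

Σ times = 16.2. Posterior: Gamma(shape = 4.0+4 = 8.0, rate = 1.7+16.2 = 17.9).
Mode = (α−1)/β = 7.0/17.9 = 0.391.
Mean = α/β = 8.0/17.9 = 0.447.
Difference = 0.447 − 0.391 = 0.056.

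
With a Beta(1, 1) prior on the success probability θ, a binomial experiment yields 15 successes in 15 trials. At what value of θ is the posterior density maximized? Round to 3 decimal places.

1.000

Posterior: Beta(1+15, 1+0) = Beta(16, 1).
Since β = 1 ≤ 1 and α > 1, the Beta density is monotone increasing on [0,1]; the mode is at 1.
Mean = 16/(16+1) = 0.941.
This is the posterior mode — the MAP estimate.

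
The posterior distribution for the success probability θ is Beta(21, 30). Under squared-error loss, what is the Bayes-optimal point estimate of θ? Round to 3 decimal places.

0.412

Mode = (21−1)/(21+30−2) = 20/49 = 0.408.
Mean = 21/(21+30) = 21/51 = 0.412.
Squared-error loss ⇒ the optimal estimator is the posterior mean.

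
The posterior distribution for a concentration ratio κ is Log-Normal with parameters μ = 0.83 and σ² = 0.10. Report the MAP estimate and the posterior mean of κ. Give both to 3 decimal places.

Mode = exp(μ − σ²) = exp(0.73) = 2.075.
Mean = exp(μ + σ²/2) = exp(0.880) = 2.411.

MAP: 2.075. Posterior mean: 2.411.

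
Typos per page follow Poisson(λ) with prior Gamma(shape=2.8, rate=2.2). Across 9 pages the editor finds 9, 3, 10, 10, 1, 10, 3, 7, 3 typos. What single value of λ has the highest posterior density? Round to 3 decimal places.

Σ counts = 56. Posterior: Gamma(shape = 2.8+56 = 58.8, rate = 2.2+9 = 11.2).
Mode = (α−1)/β = 57.8/11.2 = 5.161.
Mean = α/β = 58.8/11.2 = 5.250.
This is the posterior mode — the MAP estimate.

5.161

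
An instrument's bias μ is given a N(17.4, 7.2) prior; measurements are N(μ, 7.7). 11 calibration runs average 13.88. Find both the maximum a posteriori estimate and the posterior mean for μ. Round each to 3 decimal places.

MAP: 14.192. Posterior mean: 14.192.

Posterior for μ is Normal. Precision-weighted mean: (1/7.2·17.4 + 11/7.7·13.88) / (1/7.2 + 11/7.7) = 14.192.
A Normal posterior is symmetric, so mode = mean.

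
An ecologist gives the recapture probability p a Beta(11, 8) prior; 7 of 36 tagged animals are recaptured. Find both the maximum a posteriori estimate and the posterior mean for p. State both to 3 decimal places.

p_MAP = 0.321, E[p|data] = 0.327

Posterior: Beta(11+7, 8+29) = Beta(18, 37).
Mode = (18−1)/(18+37−2) = 17/53 = 0.321.
Mean = 18/(18+37) = 18/55 = 0.327.
The mean is pulled above the mode by the posterior's right skew.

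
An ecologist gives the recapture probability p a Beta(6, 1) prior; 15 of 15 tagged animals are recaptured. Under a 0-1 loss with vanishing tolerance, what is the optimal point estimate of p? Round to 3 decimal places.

Posterior: Beta(6+15, 1+0) = Beta(21, 1).
Since β = 1 ≤ 1 and α > 1, the Beta density is monotone increasing on [0,1]; the mode is at 1.
Mean = 21/(21+1) = 0.955.
This is the posterior mode — the MAP estimate.

1.000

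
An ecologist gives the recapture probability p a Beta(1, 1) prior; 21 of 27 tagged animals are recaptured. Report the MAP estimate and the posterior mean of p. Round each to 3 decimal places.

MAP = 0.778; posterior mean = 0.759

Posterior: Beta(1+21, 1+6) = Beta(22, 7).
Mode = (22−1)/(22+7−2) = 21/27 = 0.778.
With a flat prior the MAP equals the MLE, 21/27.
Mean = 22/(22+7) = 22/29 = 0.759.
The mean is pulled below the mode by the posterior's left skew.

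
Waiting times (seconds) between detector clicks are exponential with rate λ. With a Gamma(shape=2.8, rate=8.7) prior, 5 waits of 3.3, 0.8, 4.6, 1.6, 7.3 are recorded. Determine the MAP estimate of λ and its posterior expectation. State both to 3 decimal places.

Σ times = 17.6. Posterior: Gamma(shape = 2.8+5 = 7.8, rate = 8.7+17.6 = 26.3).
Mode = (α−1)/β = 6.8/26.3 = 0.259.
Mean = α/β = 7.8/26.3 = 0.297.
Mean > mode: the posterior has a right tail.

MAP = 0.259, posterior mean = 0.297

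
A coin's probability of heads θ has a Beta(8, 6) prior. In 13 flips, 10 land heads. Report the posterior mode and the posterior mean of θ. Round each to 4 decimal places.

Posterior: Beta(8+10, 6+3) = Beta(18, 9).
Mode = (18−1)/(18+9−2) = 17/25 = 0.6800.
Mean = 18/(18+9) = 18/27 = 0.6667.
The mean is pulled below the mode by the posterior's left skew.

θ_MAP = 0.6800, E[θ|data] = 0.6667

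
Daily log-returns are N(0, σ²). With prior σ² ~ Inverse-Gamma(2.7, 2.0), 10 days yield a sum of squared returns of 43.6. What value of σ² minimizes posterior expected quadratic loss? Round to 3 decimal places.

3.552

Posterior: Inverse-Gamma(shape = 2.7+10/2 = 7.7, scale = 2.0+43.6/2 = 23.8).
Mode = β/(α+1) = 23.8/8.7 = 2.736.
Mean = β/(α−1) = 23.8/6.7 = 3.552.
Quadratic loss ⇒ the optimal estimator is the posterior mean.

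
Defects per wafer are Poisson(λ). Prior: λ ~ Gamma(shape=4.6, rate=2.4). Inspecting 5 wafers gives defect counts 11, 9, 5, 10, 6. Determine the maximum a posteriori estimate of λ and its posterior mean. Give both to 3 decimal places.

MAP: 6.027. Posterior mean: 6.162.

Σ counts = 41. Posterior: Gamma(shape = 4.6+41 = 45.6, rate = 2.4+5 = 7.4).
Mode = (α−1)/β = 44.6/7.4 = 6.027.
Mean = α/β = 45.6/7.4 = 6.162.
The mean is pulled above the mode by the posterior's right skew.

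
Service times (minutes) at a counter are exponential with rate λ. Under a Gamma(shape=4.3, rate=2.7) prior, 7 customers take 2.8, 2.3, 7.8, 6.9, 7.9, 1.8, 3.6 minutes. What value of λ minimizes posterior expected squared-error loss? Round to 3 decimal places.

Σ times = 33.1. Posterior: Gamma(shape = 4.3+7 = 11.3, rate = 2.7+33.1 = 35.8).
Mode = (α−1)/β = 10.3/35.8 = 0.288.
Mean = α/β = 11.3/35.8 = 0.316.
Squared-error loss ⇒ the optimal estimator is the posterior mean.

0.316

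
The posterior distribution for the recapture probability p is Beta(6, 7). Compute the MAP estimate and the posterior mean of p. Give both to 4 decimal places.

MAP = 0.4545, posterior mean = 0.4615

Mode = (6−1)/(6+7−2) = 5/11 = 0.4545.
Mean = 6/(6+7) = 6/13 = 0.4615.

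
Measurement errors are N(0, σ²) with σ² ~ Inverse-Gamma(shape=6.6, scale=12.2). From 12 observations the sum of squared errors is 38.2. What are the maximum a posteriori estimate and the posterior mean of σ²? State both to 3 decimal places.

Posterior: Inverse-Gamma(shape = 6.6+12/2 = 12.6, scale = 12.2+38.2/2 = 31.3).
Mode = β/(α+1) = 31.3/13.6 = 2.301.
Mean = β/(α−1) = 31.3/11.6 = 2.698.

MAP = 2.301; posterior mean = 2.698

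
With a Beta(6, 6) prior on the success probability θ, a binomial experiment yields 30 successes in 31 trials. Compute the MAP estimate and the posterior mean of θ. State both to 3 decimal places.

Posterior: Beta(6+30, 6+1) = Beta(36, 7).
Mode = (36−1)/(36+7−2) = 35/41 = 0.854.
Mean = 36/(36+7) = 36/43 = 0.837.

MAP estimate = 0.854, posterior mean = 0.837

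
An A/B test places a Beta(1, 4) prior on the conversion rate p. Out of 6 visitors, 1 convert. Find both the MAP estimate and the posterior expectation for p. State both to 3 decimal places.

Posterior: Beta(1+1, 4+5) = Beta(2, 9).
Mode = (2−1)/(2+9−2) = 1/9 = 0.111.
Mean = 2/(2+9) = 2/11 = 0.182.
Right-skewed posterior ⇒ mode < mean.

MAP = 0.111; posterior mean = 0.182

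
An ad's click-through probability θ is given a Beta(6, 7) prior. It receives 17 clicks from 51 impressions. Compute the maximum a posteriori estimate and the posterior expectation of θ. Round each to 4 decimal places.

Posterior: Beta(6+17, 7+34) = Beta(23, 41).
Mode = (23−1)/(23+41−2) = 22/62 = 0.3548.
Mean = 23/(23+41) = 23/64 = 0.3594.

MAP: 0.3548. Posterior mean: 0.3594.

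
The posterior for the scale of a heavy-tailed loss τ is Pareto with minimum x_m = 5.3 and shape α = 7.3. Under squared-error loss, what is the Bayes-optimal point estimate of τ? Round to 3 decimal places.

6.141

The Pareto density is strictly decreasing on [x_m, ∞), so the mode is x_m = 5.300.
Mean = α·x_m/(α−1) = 7.3·5.3/6.3 = 6.141.
Squared-error loss ⇒ the optimal estimator is the posterior mean.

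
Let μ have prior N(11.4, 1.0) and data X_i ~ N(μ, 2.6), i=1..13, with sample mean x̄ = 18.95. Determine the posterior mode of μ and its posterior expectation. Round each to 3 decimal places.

posterior mode = 17.692, posterior expectation = 17.692

Posterior for μ is Normal. Precision-weighted mean: (1/1.0·11.4 + 13/2.6·18.95) / (1/1.0 + 13/2.6) = 17.692.
A Normal posterior is symmetric, so mode = mean.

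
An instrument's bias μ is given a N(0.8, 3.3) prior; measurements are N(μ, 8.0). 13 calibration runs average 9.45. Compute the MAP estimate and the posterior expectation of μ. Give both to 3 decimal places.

Posterior for μ is Normal. Precision-weighted mean: (1/3.3·0.8 + 13/8.0·9.45) / (1/3.3 + 13/8.0) = 8.090.
A Normal posterior is symmetric, so mode = mean.

MAP = 8.090, posterior mean = 8.090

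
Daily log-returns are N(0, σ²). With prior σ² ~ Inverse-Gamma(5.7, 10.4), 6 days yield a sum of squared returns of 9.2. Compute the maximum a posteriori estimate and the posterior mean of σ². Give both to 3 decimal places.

Posterior: Inverse-Gamma(shape = 5.7+6/2 = 8.7, scale = 10.4+9.2/2 = 15.0).
Mode = β/(α+1) = 15.0/9.7 = 1.546.
Mean = β/(α−1) = 15.0/7.7 = 1.948.

MAP = 1.546; posterior mean = 1.948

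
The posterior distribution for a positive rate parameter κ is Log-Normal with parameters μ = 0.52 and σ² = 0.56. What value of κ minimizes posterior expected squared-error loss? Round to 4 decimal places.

Mode = exp(μ − σ²) = exp(-0.04) = 0.9608.
Mean = exp(μ + σ²/2) = exp(0.800) = 2.2255.
Squared-error loss ⇒ the optimal estimator is the posterior mean.

2.2255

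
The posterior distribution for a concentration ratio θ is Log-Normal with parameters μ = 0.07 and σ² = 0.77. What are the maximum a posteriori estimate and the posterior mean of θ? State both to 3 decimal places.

Mode = exp(μ − σ²) = exp(-0.70) = 0.497.
Mean = exp(μ + σ²/2) = exp(0.455) = 1.576.
The posterior is right-skewed, so the mean exceeds the mode.

MAP = 0.497; posterior mean = 1.576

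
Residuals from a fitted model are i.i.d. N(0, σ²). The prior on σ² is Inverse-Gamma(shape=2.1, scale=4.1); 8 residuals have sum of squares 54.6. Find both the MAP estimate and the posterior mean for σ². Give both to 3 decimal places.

Posterior: Inverse-Gamma(shape = 2.1+8/2 = 6.1, scale = 4.1+54.6/2 = 31.4).
Mode = β/(α+1) = 31.4/7.1 = 4.423.
Mean = β/(α−1) = 31.4/5.1 = 6.157.

MAP estimate = 4.423, posterior mean = 6.157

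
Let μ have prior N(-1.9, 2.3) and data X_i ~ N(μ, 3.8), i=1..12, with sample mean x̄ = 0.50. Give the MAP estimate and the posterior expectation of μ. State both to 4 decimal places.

MAP: 0.2096. Posterior mean: 0.2096.

Posterior for μ is Normal. Precision-weighted mean: (1/2.3·-1.9 + 12/3.8·0.50) / (1/2.3 + 12/3.8) = 0.2096.
A Normal posterior is symmetric, so mode = mean.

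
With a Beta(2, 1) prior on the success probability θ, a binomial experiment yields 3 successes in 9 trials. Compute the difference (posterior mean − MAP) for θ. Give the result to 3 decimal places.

Posterior: Beta(2+3, 1+6) = Beta(5, 7).
Mode = (5−1)/(5+7−2) = 4/10 = 0.400.
Mean = 5/(5+7) = 5/12 = 0.417.
Difference = 0.417 − 0.400 = 0.017.
Mean > mode: the posterior has a right tail.

0.017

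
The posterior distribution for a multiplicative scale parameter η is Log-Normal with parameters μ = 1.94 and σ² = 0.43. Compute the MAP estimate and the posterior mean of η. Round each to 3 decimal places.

Mode = exp(μ − σ²) = exp(1.51) = 4.527.
Mean = exp(μ + σ²/2) = exp(2.155) = 8.628.

MAP = 4.527, posterior mean = 8.628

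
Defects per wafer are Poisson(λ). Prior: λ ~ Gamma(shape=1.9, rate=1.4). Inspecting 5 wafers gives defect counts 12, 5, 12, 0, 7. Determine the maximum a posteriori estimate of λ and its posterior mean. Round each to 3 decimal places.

maximum a posteriori estimate = 5.766, posterior mean = 5.922

Σ counts = 36. Posterior: Gamma(shape = 1.9+36 = 37.9, rate = 1.4+5 = 6.4).
Mode = (α−1)/β = 36.9/6.4 = 5.766.
Mean = α/β = 37.9/6.4 = 5.922.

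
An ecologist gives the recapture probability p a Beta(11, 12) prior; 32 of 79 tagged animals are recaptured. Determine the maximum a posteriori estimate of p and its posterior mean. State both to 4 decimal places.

p_MAP = 0.4200, E[p|data] = 0.4216

Posterior: Beta(11+32, 12+47) = Beta(43, 59).
Mode = (43−1)/(43+59−2) = 42/100 = 0.4200.
Mean = 43/(43+59) = 43/102 = 0.4216.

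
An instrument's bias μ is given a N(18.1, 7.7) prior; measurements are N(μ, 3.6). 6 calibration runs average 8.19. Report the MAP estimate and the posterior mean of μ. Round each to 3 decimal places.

MAP: 8.906. Posterior mean: 8.906.

Posterior for μ is Normal. Precision-weighted mean: (1/7.7·18.1 + 6/3.6·8.19) / (1/7.7 + 6/3.6) = 8.906.
A Normal posterior is symmetric, so mode = mean.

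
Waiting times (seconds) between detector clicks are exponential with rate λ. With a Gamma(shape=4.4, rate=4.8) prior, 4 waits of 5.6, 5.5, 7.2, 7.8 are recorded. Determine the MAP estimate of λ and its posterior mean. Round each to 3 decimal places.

MAP estimate = 0.239, posterior mean = 0.272

Σ times = 26.1. Posterior: Gamma(shape = 4.4+4 = 8.4, rate = 4.8+26.1 = 30.9).
Mode = (α−1)/β = 7.4/30.9 = 0.239.
Mean = α/β = 8.4/30.9 = 0.272.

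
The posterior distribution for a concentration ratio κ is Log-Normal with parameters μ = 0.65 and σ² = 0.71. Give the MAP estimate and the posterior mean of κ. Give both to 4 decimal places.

Mode = exp(μ − σ²) = exp(-0.06) = 0.9418.
Mean = exp(μ + σ²/2) = exp(1.005) = 2.7319.

κ_MAP = 0.9418, E[κ|data] = 2.7319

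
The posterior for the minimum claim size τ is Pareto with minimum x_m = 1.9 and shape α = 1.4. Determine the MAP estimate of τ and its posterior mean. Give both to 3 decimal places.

MAP: 1.900. Posterior mean: 6.650.

The Pareto density is strictly decreasing on [x_m, ∞), so the mode is x_m = 1.900.
Mean = α·x_m/(α−1) = 1.4·1.9/0.4 = 6.650.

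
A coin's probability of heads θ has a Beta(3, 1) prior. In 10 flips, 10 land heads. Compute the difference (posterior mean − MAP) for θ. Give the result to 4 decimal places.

Posterior: Beta(3+10, 1+0) = Beta(13, 1).
Since β = 1 ≤ 1 and α > 1, the Beta density is monotone increasing on [0,1]; the mode is at 1.
Mean = 13/(13+1) = 0.9286.
Difference = 0.9286 − 1.0000 = -0.0714.

-0.0714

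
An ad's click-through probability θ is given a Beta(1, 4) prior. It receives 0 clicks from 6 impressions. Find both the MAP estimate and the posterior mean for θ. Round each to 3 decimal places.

Posterior: Beta(1+0, 4+6) = Beta(1, 10).
Since α = 1 ≤ 1 and β > 1, the Beta density is monotone decreasing on [0,1]; the mode is at 0.
Mean = 1/(1+10) = 0.091.
The mean is pulled above the mode by the posterior's right skew.

MAP = 0.000, posterior mean = 0.091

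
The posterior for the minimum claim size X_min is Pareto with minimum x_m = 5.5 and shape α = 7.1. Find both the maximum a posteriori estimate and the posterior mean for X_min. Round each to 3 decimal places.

The Pareto density is strictly decreasing on [x_m, ∞), so the mode is x_m = 5.500.
Mean = α·x_m/(α−1) = 7.1·5.5/6.1 = 6.402.

X_min_MAP = 5.500, E[X_min|data] = 6.402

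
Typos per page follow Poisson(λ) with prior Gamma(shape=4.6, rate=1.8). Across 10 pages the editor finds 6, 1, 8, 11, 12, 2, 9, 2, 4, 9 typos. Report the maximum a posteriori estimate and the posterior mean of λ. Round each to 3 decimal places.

Σ counts = 64. Posterior: Gamma(shape = 4.6+64 = 68.6, rate = 1.8+10 = 11.8).
Mode = (α−1)/β = 67.6/11.8 = 5.729.
Mean = α/β = 68.6/11.8 = 5.814.

MAP = 5.729; posterior mean = 5.814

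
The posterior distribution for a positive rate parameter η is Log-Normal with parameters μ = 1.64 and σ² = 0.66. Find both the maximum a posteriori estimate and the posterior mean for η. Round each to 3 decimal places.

MAP: 2.664. Posterior mean: 7.171.

Mode = exp(μ − σ²) = exp(0.98) = 2.664.
Mean = exp(μ + σ²/2) = exp(1.970) = 7.171.
The posterior is right-skewed, so the mean exceeds the mode.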